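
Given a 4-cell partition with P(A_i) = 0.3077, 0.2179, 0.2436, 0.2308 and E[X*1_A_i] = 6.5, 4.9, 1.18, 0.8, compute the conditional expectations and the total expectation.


For each cell A_i: E[X|A_i] = E[X*1_A_i] / P(A_i)
Step 1: E[X|A_1] = 6.5 / 0.3077 = 21.124472
Step 2: E[X|A_2] = 4.9 / 0.2179 = 22.48738
Step 3: E[X|A_3] = 1.18 / 0.2436 = 4.844007
Step 4: E[X|A_4] = 0.8 / 0.2308 = 3.466205
Verification: E[X] = sum E[X*1_A_i] = 6.5 + 4.9 + 1.18 + 0.8 = 13.38


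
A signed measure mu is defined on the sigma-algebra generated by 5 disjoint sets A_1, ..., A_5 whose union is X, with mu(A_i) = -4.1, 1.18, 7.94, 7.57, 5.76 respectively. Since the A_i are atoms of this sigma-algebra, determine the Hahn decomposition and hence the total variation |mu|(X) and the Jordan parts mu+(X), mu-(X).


Step 1: Every measurable set is a union of atoms (the cells / points), so a Hahn decomposition is
  obtained by grouping atoms by sign: P = union of atoms with mu > 0, N = union of the remaining atoms.
  Atoms in P (indices): 2, 3, 4, 5;  atoms in N (indices): 1
  Positive values: 1.18, 7.94, 7.57, 5.76
  Negative values: -4.1
Step 2: mu+(X) = mu(P) = sum of positive atom values = 22.45
Step 3: mu-(X) = -mu(N) = sum of |negative atom values| = 4.1
Step 4: |mu|(X) = mu+(X) + mu-(X) = 22.45 + 4.1 = 26.55


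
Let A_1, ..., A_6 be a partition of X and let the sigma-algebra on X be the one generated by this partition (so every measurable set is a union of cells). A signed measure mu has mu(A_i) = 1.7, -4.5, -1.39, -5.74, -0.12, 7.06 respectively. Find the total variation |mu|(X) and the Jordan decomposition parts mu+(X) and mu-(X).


Step 1: Every measurable set is a union of atoms (the cells / points), so a Hahn decomposition is
  obtained by grouping atoms by sign: P = union of atoms with mu > 0, N = union of the remaining atoms.
  Atoms in P (indices): 1, 6;  atoms in N (indices): 2, 3, 4, 5
  Positive values: 1.7, 7.06
  Negative values: -4.5, -1.39, -5.74, -0.12
Step 2: mu+(X) = mu(P) = sum of positive atom values = 8.76
Step 3: mu-(X) = -mu(N) = sum of |negative atom values| = 11.75
Step 4: |mu|(X) = mu+(X) + mu-(X) = 8.76 + 11.75 = 20.51


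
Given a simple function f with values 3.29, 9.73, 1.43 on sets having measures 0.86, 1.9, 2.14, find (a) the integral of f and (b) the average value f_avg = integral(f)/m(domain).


Step 1: Integral = sum(value_i * measure_i)
= 3.29*0.86 + 9.73*1.9 + 1.43*2.14
= 2.8294 + 18.487 + 3.0602
= 24.3766
Step 2: Total measure of domain = 0.86 + 1.9 + 2.14 = 4.9
Step 3: Average value = 24.3766 / 4.9 = 4.974816


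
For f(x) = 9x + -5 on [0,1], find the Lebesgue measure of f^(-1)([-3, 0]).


f^(-1)([-3, 0]) = {x : -3 <= 9x + -5 <= 0}
Solving: (-3 - -5)/9 <= x <= (0 - -5)/9
= [0.222222, 0.555556]
Intersecting with [0,1]: [0.222222, 0.555556]
Measure = 0.555556 - 0.222222 = 0.333333


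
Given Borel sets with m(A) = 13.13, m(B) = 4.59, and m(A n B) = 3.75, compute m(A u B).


By inclusion-exclusion: m(A u B) = m(A) + m(B) - m(A n B)
= 13.13 + 4.59 - 3.75
= 13.97


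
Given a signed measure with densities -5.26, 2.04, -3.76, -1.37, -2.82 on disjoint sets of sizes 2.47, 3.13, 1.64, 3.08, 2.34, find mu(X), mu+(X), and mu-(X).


Step 1: Compute signed measure on each set:
  Set 1: -5.26 * 2.47 = -12.9922
  Set 2: 2.04 * 3.13 = 6.3852
  Set 3: -3.76 * 1.64 = -6.1664
  Set 4: -1.37 * 3.08 = -4.2196
  Set 5: -2.82 * 2.34 = -6.5988
Step 2: Total signed measure = (-12.9922) + (6.3852) + (-6.1664) + (-4.2196) + (-6.5988)
     = -23.5918
Step 3: Positive part mu+(X) = sum of positive contributions = 6.3852
Step 4: Negative part mu-(X) = |sum of negative contributions| = 29.977


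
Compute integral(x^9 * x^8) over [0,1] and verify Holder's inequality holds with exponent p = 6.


Step 1: Exact integral of f*g = integral(x^17, 0, 1) = 1/18
     = 0.055556
Step 2: Holder bound with p=6, q=1.2:
  ||f||_p = (integral x^54 dx)^(1/6) = (1/55)^(1/6) = 0.51279
  ||g||_q = (integral x^9.6 dx)^(1/1.2) = (1/10.6)^(1/1.2) = 0.139823
Step 3: Holder bound = ||f||_p * ||g||_q = 0.51279 * 0.139823 = 0.0717
Verification: 0.055556 <= 0.0717 (Holder holds)


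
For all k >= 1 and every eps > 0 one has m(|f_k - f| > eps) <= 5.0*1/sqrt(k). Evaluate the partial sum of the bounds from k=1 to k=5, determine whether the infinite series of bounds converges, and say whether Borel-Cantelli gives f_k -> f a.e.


Step 1: List the terms 5.0*1/sqrt(k) for k = 1 to 5:
  k=1: 5
  k=2: 3.535534
  k=3: 2.886751
  k=4: 2.5
  k=5: 2.236068
Step 2: Partial sum = 5 + 3.535534 + 2.886751 + 2.5 + 2.236068
     = 16.158353
Step 3: The full series sum_(k>=1) 5.0*1/sqrt(k) diverges (p-series with p = 1/2 <= 1; a nonzero constant multiple of a divergent series diverges).
Step 4: The (first) Borel-Cantelli lemma requires a summable sequence of measures, so it does not apply here;
        from this bound alone no conclusion about a.e. convergence can be drawn (convergence in measure still
        gives an a.e.-convergent subsequence, but not a.e. convergence of the whole sequence).
Conclusion: series diverges; Borel-Cantelli is inconclusive about a.e. convergence of f_k.


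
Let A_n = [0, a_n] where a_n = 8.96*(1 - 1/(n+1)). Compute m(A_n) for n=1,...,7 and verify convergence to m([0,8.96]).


By continuity of measure from below: if A_n increases to A, then m(A_n) -> m(A).
Here A = [0, 8.96], so m(A) = 8.96
Step 1: a_1 = 8.96*(1 - 1/2) = 4.48, m(A_1) = 4.48
Step 2: a_2 = 8.96*(1 - 1/3) = 5.9733, m(A_2) = 5.9733
Step 3: a_3 = 8.96*(1 - 1/4) = 6.72, m(A_3) = 6.72
Step 4: a_4 = 8.96*(1 - 1/5) = 7.168, m(A_4) = 7.168
Step 5: a_5 = 8.96*(1 - 1/6) = 7.4667, m(A_5) = 7.4667
Step 6: a_6 = 8.96*(1 - 1/7) = 7.68, m(A_6) = 7.68
Step 7: a_7 = 8.96*(1 - 1/8) = 7.84, m(A_7) = 7.84
Limit: m(A_n) -> m([0,8.96]) = 8.96


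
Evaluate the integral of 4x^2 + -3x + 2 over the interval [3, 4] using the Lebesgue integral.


The Lebesgue integral of a Riemann-integrable function agrees with the Riemann integral.
Antiderivative F(x) = (4/3)x^3 + (-3/2)x^2 + 2x
F(4) = (4/3)*4^3 + (-3/2)*4^2 + 2*4
     = (4/3)*64 + (-3/2)*16 + 2*4
     = 85.333333 + -24 + 8
     = 69.333333
F(3) = 28.5
Integral = F(4) - F(3) = 69.333333 - 28.5 = 40.833333


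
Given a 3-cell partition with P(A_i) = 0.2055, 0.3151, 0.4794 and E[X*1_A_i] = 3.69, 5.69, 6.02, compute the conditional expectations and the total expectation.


For each cell A_i: E[X|A_i] = E[X*1_A_i] / P(A_i)
Step 1: E[X|A_1] = 3.69 / 0.2055 = 17.956204
Step 2: E[X|A_2] = 5.69 / 0.3151 = 18.057759
Step 3: E[X|A_3] = 6.02 / 0.4794 = 12.557363
Verification: E[X] = sum E[X*1_A_i] = 3.69 + 5.69 + 6.02 = 15.4


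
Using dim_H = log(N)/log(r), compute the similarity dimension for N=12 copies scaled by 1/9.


For a self-similar set with N copies scaled by 1/r:
dim_H = log(N)/log(r) = log(12)/log(9)
= 2.484907/2.197225
= 1.13093


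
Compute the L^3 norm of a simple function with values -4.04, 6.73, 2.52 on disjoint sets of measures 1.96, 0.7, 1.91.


Step 1: Compute |f_i|^3 for each value:
  |-4.04|^3 = 65.939264
  |6.73|^3 = 304.821217
  |2.52|^3 = 16.003008
Step 2: Multiply by measures and sum:
  65.939264 * 1.96 = 129.240957
  304.821217 * 0.7 = 213.374852
  16.003008 * 1.91 = 30.565745
Sum = 129.240957 + 213.374852 + 30.565745 = 373.181555
Step 3: Take the p-th root:
||f||_3 = (373.181555)^(1/3) = 7.199573


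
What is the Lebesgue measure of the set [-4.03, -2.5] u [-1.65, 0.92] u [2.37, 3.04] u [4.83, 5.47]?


For pairwise disjoint intervals, m(union) = sum of lengths.
= (-2.5 - -4.03) + (0.92 - -1.65) + (3.04 - 2.37) + (5.47 - 4.83)
= 1.53 + 2.57 + 0.67 + 0.64
= 5.41


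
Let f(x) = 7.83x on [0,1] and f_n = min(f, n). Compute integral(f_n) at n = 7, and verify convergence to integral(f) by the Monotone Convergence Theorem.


f(x) = 7.83x on [0,1]; f_n(x) = min(7.83x, n). At n = 7:
Step 1: f(x) reaches 7 at x = 7/7.83 = 0.893997
Step 2: integral(f_7) = integral(7.83x, 0, 0.893997) + integral(7, 0.893997, 1)
       = 7.83*0.893997^2/2 + 7*(1 - 0.893997)
       = 3.128991 + 0.742018
       = 3.871009
Step 3: As n -> infinity, f_n increases to f, so by MCT integral(f_n) -> integral(f) = 7.83/2 = 3.915.
Convergence: integral(f_7) = 3.871009 -> 3.915 as n -> infinity


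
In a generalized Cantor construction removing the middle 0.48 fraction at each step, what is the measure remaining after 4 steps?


Step 1: At each step, fraction remaining = 1 - 0.48 = 0.52
Step 2: After 4 steps, measure = (0.52)^4
Step 3: Computing the power step by step:
  After step 1: 0.52
  After step 2: 0.2704
  After step 3: 0.140608
  After step 4: 0.073116
Result = 0.073116


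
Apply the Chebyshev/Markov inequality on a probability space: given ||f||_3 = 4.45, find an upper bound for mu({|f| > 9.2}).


Chebyshev/Markov inequality: mu(|f| > eps) <= (||f||_p / eps)^p
Step 1: ||f||_3 / eps = 4.45 / 9.2 = 0.483696
Step 2: Raise to power p = 3:
  (0.483696)^3 = 0.113166
Step 3: Therefore mu(|f| > 9.2) <= 0.113166


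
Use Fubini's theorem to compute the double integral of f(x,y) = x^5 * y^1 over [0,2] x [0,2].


By Fubini's theorem, the double integral factors as a product of single integrals:
Step 1: integral_0^2 x^5 dx = [x^6/6] from 0 to 2
     = 2^6/6 = 10.666667
Step 2: integral_0^2 y^1 dy = [y^2/2] from 0 to 2
     = 2^2/2 = 2
Step 3: Double integral = 10.666667 * 2 = 21.333333


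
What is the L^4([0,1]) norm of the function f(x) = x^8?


Step 1: ||f||_4 = (integral_0^1 |x^8|^4 dx)^(1/4)
     = (integral_0^1 x^32 dx)^(1/4)
Step 2: integral_0^1 x^32 dx = [x^33/(33)] from 0 to 1 = 1^33/33
     = 1/33 = 0.030303
Step 3: ||f||_4 = (0.030303)^(1/4) = 0.417226


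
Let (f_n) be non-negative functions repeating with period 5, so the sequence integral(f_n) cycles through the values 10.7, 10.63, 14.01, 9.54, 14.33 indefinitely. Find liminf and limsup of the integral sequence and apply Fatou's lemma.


The sequence (integral(f_n)) is periodic with period 5, repeating the values 10.7, 10.63, 14.01, 9.54, 14.33 indefinitely.
Step 1: For a periodic sequence, every tail (a_m, a_(m+1), ...) contains all 5 period values infinitely often.
Step 2: Hence inf of every tail = min of the period values = min(10.7, 10.63, 14.01, 9.54, 14.33) = 9.54.
        liminf_n integral(f_n) = sup over m of (inf of tail from m) = 9.54.
Step 3: Similarly sup of every tail = max of the period values = 14.33.
        limsup_n integral(f_n) = 14.33.
Step 4: Fatou's lemma: integral(liminf_n f_n) <= liminf_n integral(f_n) = 9.54.
        So the integral of the pointwise liminf is at most 9.54.


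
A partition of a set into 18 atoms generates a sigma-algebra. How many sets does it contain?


Each element of the sigma-algebra is a union of some subset of the 18 atoms.
The number of such subsets is 2^18 = 262144.


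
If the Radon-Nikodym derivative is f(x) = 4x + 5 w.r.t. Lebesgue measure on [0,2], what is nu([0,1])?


nu(A) = integral_A (dnu/dmu) dmu = integral_0^1 (4x + 5) dx
Step 1: Antiderivative F(x) = (4/2)x^2 + 5x
Step 2: F(1) = (4/2)*1^2 + 5*1 = 2 + 5 = 7
Step 3: F(0) = (4/2)*0^2 + 5*0 = 0.0 + 0 = 0.0
Step 4: nu([0,1]) = F(1) - F(0) = 7 - 0.0 = 7


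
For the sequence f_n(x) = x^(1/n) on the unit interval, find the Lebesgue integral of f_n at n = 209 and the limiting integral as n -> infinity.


At n = 209: f_209(x) = x^(1/209).
Step 1: integral(x^(1/209), 0, 1) = [x^(1/209+1) / (1/209+1)] from 0 to 1
     = 1 / (1/209 + 1) = 1 / ((209+1)/209) = 209/(209+1)
     = 209/210 = 0.995238
Step 2: As n -> infinity, f_n(x) = x^(1/n) -> 1 for x in (0,1], and f_n is increasing in n.
By MCT, lim_n integral(f_n) = integral(lim_n f_n) = integral(1, 0, 1) = 1.
Step 3: Verify convergence: 209/210 = 0.995238 -> 1


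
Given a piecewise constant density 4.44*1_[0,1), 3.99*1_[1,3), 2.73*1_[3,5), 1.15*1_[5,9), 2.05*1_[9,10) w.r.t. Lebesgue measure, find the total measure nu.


Integrate each piece of the Radon-Nikodym derivative:
Step 1: integral_0^1 4.44 dx = 4.44*(1-0) = 4.44*1 = 4.44
Step 2: integral_1^3 3.99 dx = 3.99*(3-1) = 3.99*2 = 7.98
Step 3: integral_3^5 2.73 dx = 2.73*(5-3) = 2.73*2 = 5.46
Step 4: integral_5^9 1.15 dx = 1.15*(9-5) = 1.15*4 = 4.6
Step 5: integral_9^10 2.05 dx = 2.05*(10-9) = 2.05*1 = 2.05
Total: 4.44 + 7.98 + 5.46 + 4.6 + 2.05 = 24.53


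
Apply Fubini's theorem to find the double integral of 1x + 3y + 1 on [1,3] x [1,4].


By Fubini, integrate in x first, then y.
Step 1: Fix y, integrate over x in [1,3]:
  integral(1x + 3y + 1, x=1..3)
  = 1*(3^2 - 1^2)/2 + (3y + 1)*(3 - 1)
  = 4 + (3y + 1)*2
  = 4 + 6y + 2
  = 6 + 6y
Step 2: Integrate over y in [1,4]:
  integral(6 + 6y, y=1..4)
  = 6*3 + 6*(4^2 - 1^2)/2
  = 18 + 45
  = 63


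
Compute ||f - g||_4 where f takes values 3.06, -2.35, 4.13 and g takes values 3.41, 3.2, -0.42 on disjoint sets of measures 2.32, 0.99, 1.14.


Step 1: Compute differences f_i - g_i:
  3.06 - 3.41 = -0.35
  -2.35 - 3.2 = -5.55
  4.13 - -0.42 = 4.55
Step 2: Compute |diff|^4 * measure for each set:
  |-0.35|^4 * 2.32 = 0.015006 * 2.32 = 0.034815
  |-5.55|^4 * 0.99 = 948.794006 * 0.99 = 939.306066
  |4.55|^4 * 1.14 = 428.593506 * 1.14 = 488.596597
Step 3: Sum = 1427.937478
Step 4: ||f-g||_4 = (1427.937478)^(1/4) = 6.147199


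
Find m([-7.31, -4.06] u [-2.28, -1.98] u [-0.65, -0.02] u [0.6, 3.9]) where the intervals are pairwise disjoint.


For pairwise disjoint intervals, m(union) = sum of lengths.
= (-4.06 - -7.31) + (-1.98 - -2.28) + (-0.02 - -0.65) + (3.9 - 0.6)
= 3.25 + 0.3 + 0.63 + 3.3
= 7.48


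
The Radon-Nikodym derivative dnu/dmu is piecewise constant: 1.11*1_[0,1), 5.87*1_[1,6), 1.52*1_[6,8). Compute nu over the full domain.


Integrate each piece of the Radon-Nikodym derivative:
Step 1: integral_0^1 1.11 dx = 1.11*(1-0) = 1.11*1 = 1.11
Step 2: integral_1^6 5.87 dx = 5.87*(6-1) = 5.87*5 = 29.35
Step 3: integral_6^8 1.52 dx = 1.52*(8-6) = 1.52*2 = 3.04
Total: 1.11 + 29.35 + 3.04 = 33.5


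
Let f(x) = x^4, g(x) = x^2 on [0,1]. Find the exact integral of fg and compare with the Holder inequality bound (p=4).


Step 1: Exact integral of f*g = integral(x^6, 0, 1) = 1/7
     = 0.142857
Step 2: Holder bound with p=4, q=1.333333:
  ||f||_p = (integral x^16 dx)^(1/4) = (1/17)^(1/4) = 0.492479
  ||g||_q = (integral x^2.666667 dx)^(1/1.333333) = (1/3.666667)^(1/1.333333) = 0.377395
Step 3: Holder bound = ||f||_p * ||g||_q = 0.492479 * 0.377395 = 0.185859
Verification: 0.142857 <= 0.185859 (Holder holds)


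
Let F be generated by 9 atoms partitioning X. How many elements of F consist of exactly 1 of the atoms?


Each element of F is a union of some subset of the 9 atoms.
Elements that are unions of exactly 1 atoms correspond to 1-element subsets of the 9 atoms.
Count = C(9, 1) = 9! / (1! * 8!) = 9.


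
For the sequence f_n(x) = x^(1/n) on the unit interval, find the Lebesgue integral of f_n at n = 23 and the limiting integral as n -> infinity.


At n = 23: f_23(x) = x^(1/23).
Step 1: integral(x^(1/23), 0, 1) = [x^(1/23+1) / (1/23+1)] from 0 to 1
     = 1 / (1/23 + 1) = 1 / ((23+1)/23) = 23/(23+1)
     = 23/24 = 0.958333
Step 2: As n -> infinity, f_n(x) = x^(1/n) -> 1 for x in (0,1], and f_n is increasing in n.
By MCT, lim_n integral(f_n) = integral(lim_n f_n) = integral(1, 0, 1) = 1.
Step 3: Verify convergence: 23/24 = 0.958333 -> 1


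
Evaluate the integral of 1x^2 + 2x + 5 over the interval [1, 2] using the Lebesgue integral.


The Lebesgue integral of a Riemann-integrable function agrees with the Riemann integral.
Antiderivative F(x) = (1/3)x^3 + (2/2)x^2 + 5x
F(2) = (1/3)*2^3 + (2/2)*2^2 + 5*2
     = (1/3)*8 + (2/2)*4 + 5*2
     = 2.666667 + 4 + 10
     = 16.666667
F(1) = 6.333333
Integral = F(2) - F(1) = 16.666667 - 6.333333 = 10.333333


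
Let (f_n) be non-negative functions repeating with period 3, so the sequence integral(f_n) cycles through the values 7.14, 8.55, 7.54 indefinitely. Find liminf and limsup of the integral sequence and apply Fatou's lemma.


The sequence (integral(f_n)) is periodic with period 3, repeating the values 7.14, 8.55, 7.54 indefinitely.
Step 1: For a periodic sequence, every tail (a_m, a_(m+1), ...) contains all 3 period values infinitely often.
Step 2: Hence inf of every tail = min of the period values = min(7.14, 8.55, 7.54) = 7.14.
        liminf_n integral(f_n) = sup over m of (inf of tail from m) = 7.14.
Step 3: Similarly sup of every tail = max of the period values = 8.55.
        limsup_n integral(f_n) = 8.55.
Step 4: Fatou's lemma: integral(liminf_n f_n) <= liminf_n integral(f_n) = 7.14.
        So the integral of the pointwise liminf is at most 7.14.


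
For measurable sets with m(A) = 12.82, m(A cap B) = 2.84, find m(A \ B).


m(A \ B) = m(A) - m(A n B)
= 12.82 - 2.84
= 9.98


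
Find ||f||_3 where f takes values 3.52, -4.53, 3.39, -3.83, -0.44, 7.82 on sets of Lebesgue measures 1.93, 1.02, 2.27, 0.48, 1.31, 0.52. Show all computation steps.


Step 1: Compute |f_i|^3 for each value:
  |3.52|^3 = 43.614208
  |-4.53|^3 = 92.959677
  |3.39|^3 = 38.958219
  |-3.83|^3 = 56.181887
  |-0.44|^3 = 0.085184
  |7.82|^3 = 478.211768
Step 2: Multiply by measures and sum:
  43.614208 * 1.93 = 84.175421
  92.959677 * 1.02 = 94.818871
  38.958219 * 2.27 = 88.435157
  56.181887 * 0.48 = 26.967306
  0.085184 * 1.31 = 0.111591
  478.211768 * 0.52 = 248.670119
Sum = 84.175421 + 94.818871 + 88.435157 + 26.967306 + 0.111591 + 248.670119 = 543.178465
Step 3: Take the p-th root:
||f||_3 = (543.178465)^(1/3) = 8.159199


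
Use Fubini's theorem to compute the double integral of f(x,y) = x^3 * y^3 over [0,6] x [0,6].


By Fubini's theorem, the double integral factors as a product of single integrals:
Step 1: integral_0^6 x^3 dx = [x^4/4] from 0 to 6
     = 6^4/4 = 324
Step 2: integral_0^6 y^3 dy = [y^4/4] from 0 to 6
     = 6^4/4 = 324
Step 3: Double integral = 324 * 324 = 104976


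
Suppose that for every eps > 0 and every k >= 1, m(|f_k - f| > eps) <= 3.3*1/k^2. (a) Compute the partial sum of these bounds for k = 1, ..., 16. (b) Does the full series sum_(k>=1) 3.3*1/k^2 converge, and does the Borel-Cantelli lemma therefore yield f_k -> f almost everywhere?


Step 1: List the terms 3.3*1/k^2 for k = 1 to 16:
  k=1: 3.3
  k=2: 0.825
  k=3: 0.366667
  k=4: 0.20625
  k=5: 0.132
  k=6: 0.091667
  k=7: 0.067347
  k=8: 0.051562
  k=9: 0.040741
  k=10: 0.033
  k=11: 0.027273
  k=12: 0.022917
  k=13: 0.019527
  k=14: 0.016837
  k=15: 0.014667
  k=16: 0.012891
Step 2: Partial sum = 3.3 + 0.825 + 0.366667 + 0.20625 + 0.132 + 0.091667 + 0.067347 + 0.051562 + 0.040741 + 0.033 + 0.027273 + 0.022917 + 0.019527 + 0.016837 + 0.014667 + 0.012891
     = 5.228344
Step 3: The full series sum_(k>=1) 3.3*1/k^2 converges (p-series with p = 2 > 1; a constant multiple of a convergent series converges).
Step 4: Fix eps > 0. Since sum_k m(|f_k - f| > eps) < infinity, the Borel-Cantelli lemma gives
        m(limsup_k {|f_k - f| > eps}) = 0, i.e. for a.e. x, |f_k(x) - f(x)| <= eps for all large k.
        Applying this with eps = 1/j for j = 1, 2, ... and intersecting the countably many full-measure sets,
        for a.e. x we get limsup_k |f_k(x) - f(x)| <= 1/j for every j, hence f_k -> f almost everywhere.
Conclusion: series converges; Borel-Cantelli yields f_k -> f a.e.


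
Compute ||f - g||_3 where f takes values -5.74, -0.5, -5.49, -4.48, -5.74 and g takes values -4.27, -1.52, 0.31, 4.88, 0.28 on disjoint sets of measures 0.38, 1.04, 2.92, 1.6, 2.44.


Step 1: Compute differences f_i - g_i:
  -5.74 - -4.27 = -1.47
  -0.5 - -1.52 = 1.02
  -5.49 - 0.31 = -5.8
  -4.48 - 4.88 = -9.36
  -5.74 - 0.28 = -6.02
Step 2: Compute |diff|^3 * measure for each set:
  |-1.47|^3 * 0.38 = 3.176523 * 0.38 = 1.207079
  |1.02|^3 * 1.04 = 1.061208 * 1.04 = 1.103656
  |-5.8|^3 * 2.92 = 195.112 * 2.92 = 569.72704
  |-9.36|^3 * 1.6 = 820.025856 * 1.6 = 1312.04137
  |-6.02|^3 * 2.44 = 218.167208 * 2.44 = 532.327988
Step 3: Sum = 2416.407132
Step 4: ||f-g||_3 = (2416.407132)^(1/3) = 13.419099


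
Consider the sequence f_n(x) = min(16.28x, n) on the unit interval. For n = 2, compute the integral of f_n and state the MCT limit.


f(x) = 16.28x on [0,1]; f_n(x) = min(16.28x, n). At n = 2:
Step 1: f(x) reaches 2 at x = 2/16.28 = 0.12285
Step 2: integral(f_2) = integral(16.28x, 0, 0.12285) + integral(2, 0.12285, 1)
       = 16.28*0.12285^2/2 + 2*(1 - 0.12285)
       = 0.12285 + 1.7543
       = 1.87715
Step 3: As n -> infinity, f_n increases to f, so by MCT integral(f_n) -> integral(f) = 16.28/2 = 8.14.
Convergence: integral(f_2) = 1.87715 -> 8.14 as n -> infinity


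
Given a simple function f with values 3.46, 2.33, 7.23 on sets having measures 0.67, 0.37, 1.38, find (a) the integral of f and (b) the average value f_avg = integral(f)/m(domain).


Step 1: Integral = sum(value_i * measure_i)
= 3.46*0.67 + 2.33*0.37 + 7.23*1.38
= 2.3182 + 0.8621 + 9.9774
= 13.1577
Step 2: Total measure of domain = 0.67 + 0.37 + 1.38 = 2.42
Step 3: Average value = 13.1577 / 2.42 = 5.437066


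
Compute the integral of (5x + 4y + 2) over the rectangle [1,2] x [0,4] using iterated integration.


By Fubini, integrate in x first, then y.
Step 1: Fix y, integrate over x in [1,2]:
  integral(5x + 4y + 2, x=1..2)
  = 5*(2^2 - 1^2)/2 + (4y + 2)*(2 - 1)
  = 7.5 + (4y + 2)*1
  = 7.5 + 4y + 2
  = 9.5 + 4y
Step 2: Integrate over y in [0,4]:
  integral(9.5 + 4y, y=0..4)
  = 9.5*4 + 4*(4^2 - 0^2)/2
  = 38 + 32
  = 70


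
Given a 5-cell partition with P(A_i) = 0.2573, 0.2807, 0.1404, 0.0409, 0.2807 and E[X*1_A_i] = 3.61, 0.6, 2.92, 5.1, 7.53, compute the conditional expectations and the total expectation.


For each cell A_i: E[X|A_i] = E[X*1_A_i] / P(A_i)
Step 1: E[X|A_1] = 3.61 / 0.2573 = 14.030315
Step 2: E[X|A_2] = 0.6 / 0.2807 = 2.137513
Step 3: E[X|A_3] = 2.92 / 0.1404 = 20.797721
Step 4: E[X|A_4] = 5.1 / 0.0409 = 124.694377
Step 5: E[X|A_5] = 7.53 / 0.2807 = 26.825793
Verification: E[X] = sum E[X*1_A_i] = 3.61 + 0.6 + 2.92 + 5.1 + 7.53 = 19.76


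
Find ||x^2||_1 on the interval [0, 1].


Step 1: ||f||_1 = (integral_0^1 |x^2|^1 dx)^(1/1)
     = (integral_0^1 x^2 dx)^(1/1)
Step 2: integral_0^1 x^2 dx = [x^3/(3)] from 0 to 1 = 1^3/3
     = 1/3 = 0.333333
Step 3: ||f||_1 = (0.333333)^(1/1) = 0.333333


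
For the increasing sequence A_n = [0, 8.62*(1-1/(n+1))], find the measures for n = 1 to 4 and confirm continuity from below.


By continuity of measure from below: if A_n increases to A, then m(A_n) -> m(A).
Here A = [0, 8.62], so m(A) = 8.62
Step 1: a_1 = 8.62*(1 - 1/2) = 4.31, m(A_1) = 4.31
Step 2: a_2 = 8.62*(1 - 1/3) = 5.7467, m(A_2) = 5.7467
Step 3: a_3 = 8.62*(1 - 1/4) = 6.465, m(A_3) = 6.465
Step 4: a_4 = 8.62*(1 - 1/5) = 6.896, m(A_4) = 6.896
Limit: m(A_n) -> m([0,8.62]) = 8.62


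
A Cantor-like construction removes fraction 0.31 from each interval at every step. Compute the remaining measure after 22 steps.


Step 1: At each step, fraction remaining = 1 - 0.31 = 0.69
Step 2: After 22 steps, measure = (0.69)^22
Result = 2.848918e-04


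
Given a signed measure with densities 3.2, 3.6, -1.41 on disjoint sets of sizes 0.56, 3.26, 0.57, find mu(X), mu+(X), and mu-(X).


Step 1: Compute signed measure on each set:
  Set 1: 3.2 * 0.56 = 1.792
  Set 2: 3.6 * 3.26 = 11.736
  Set 3: -1.41 * 0.57 = -0.8037
Step 2: Total signed measure = (1.792) + (11.736) + (-0.8037)
     = 12.7243
Step 3: Positive part mu+(X) = sum of positive contributions = 13.528
Step 4: Negative part mu-(X) = |sum of negative contributions| = 0.8037


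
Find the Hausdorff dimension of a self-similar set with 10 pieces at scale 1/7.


For a self-similar set with N copies scaled by 1/r:
dim_H = log(N)/log(r) = log(10)/log(7)
= 2.302585/1.94591
= 1.183295


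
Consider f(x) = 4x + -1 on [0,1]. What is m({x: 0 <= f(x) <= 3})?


f^(-1)([0, 3]) = {x : 0 <= 4x + -1 <= 3}
Solving: (0 - -1)/4 <= x <= (3 - -1)/4
= [0.25, 1]
Intersecting with [0,1]: [0.25, 1]
Measure = 1 - 0.25 = 0.75


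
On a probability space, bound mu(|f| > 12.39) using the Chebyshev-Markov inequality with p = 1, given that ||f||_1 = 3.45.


Chebyshev/Markov inequality: mu(|f| > eps) <= (||f||_p / eps)^p
Step 1: ||f||_1 / eps = 3.45 / 12.39 = 0.27845
Step 2: Raise to power p = 1:
  (0.27845)^1 = 0.27845
Step 3: Therefore mu(|f| > 12.39) <= 0.27845


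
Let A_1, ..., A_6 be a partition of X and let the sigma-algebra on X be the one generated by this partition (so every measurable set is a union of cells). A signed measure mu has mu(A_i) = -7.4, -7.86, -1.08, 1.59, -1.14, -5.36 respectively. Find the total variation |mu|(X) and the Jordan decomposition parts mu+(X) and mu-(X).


Step 1: Every measurable set is a union of atoms (the cells / points), so a Hahn decomposition is
  obtained by grouping atoms by sign: P = union of atoms with mu > 0, N = union of the remaining atoms.
  Atoms in P (indices): 4;  atoms in N (indices): 1, 2, 3, 5, 6
  Positive values: 1.59
  Negative values: -7.4, -7.86, -1.08, -1.14, -5.36
Step 2: mu+(X) = mu(P) = sum of positive atom values = 1.59
Step 3: mu-(X) = -mu(N) = sum of |negative atom values| = 22.84
Step 4: |mu|(X) = mu+(X) + mu-(X) = 1.59 + 22.84 = 24.43


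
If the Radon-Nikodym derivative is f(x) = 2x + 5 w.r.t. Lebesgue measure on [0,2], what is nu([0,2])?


nu(A) = integral_A (dnu/dmu) dmu = integral_0^2 (2x + 5) dx
Step 1: Antiderivative F(x) = (2/2)x^2 + 5x
Step 2: F(2) = (2/2)*2^2 + 5*2 = 4 + 10 = 14
Step 3: F(0) = (2/2)*0^2 + 5*0 = 0.0 + 0 = 0.0
Step 4: nu([0,2]) = F(2) - F(0) = 14 - 0.0 = 14


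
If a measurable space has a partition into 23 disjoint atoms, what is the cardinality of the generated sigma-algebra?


Each element of the sigma-algebra is a union of some subset of the 23 atoms.
The number of such subsets is 2^23 = 8388608.


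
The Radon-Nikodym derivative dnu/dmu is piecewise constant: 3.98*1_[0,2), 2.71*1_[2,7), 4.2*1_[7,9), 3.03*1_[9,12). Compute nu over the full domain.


Integrate each piece of the Radon-Nikodym derivative:
Step 1: integral_0^2 3.98 dx = 3.98*(2-0) = 3.98*2 = 7.96
Step 2: integral_2^7 2.71 dx = 2.71*(7-2) = 2.71*5 = 13.55
Step 3: integral_7^9 4.2 dx = 4.2*(9-7) = 4.2*2 = 8.4
Step 4: integral_9^12 3.03 dx = 3.03*(12-9) = 3.03*3 = 9.09
Total: 7.96 + 13.55 + 8.4 + 9.09 = 39


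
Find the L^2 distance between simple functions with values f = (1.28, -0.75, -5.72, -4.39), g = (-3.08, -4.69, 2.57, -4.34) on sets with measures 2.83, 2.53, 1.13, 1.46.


Step 1: Compute differences f_i - g_i:
  1.28 - -3.08 = 4.36
  -0.75 - -4.69 = 3.94
  -5.72 - 2.57 = -8.29
  -4.39 - -4.34 = -0.05
Step 2: Compute |diff|^2 * measure for each set:
  |4.36|^2 * 2.83 = 19.0096 * 2.83 = 53.797168
  |3.94|^2 * 2.53 = 15.5236 * 2.53 = 39.274708
  |-8.29|^2 * 1.13 = 68.7241 * 1.13 = 77.658233
  |-0.05|^2 * 1.46 = 0.0025 * 1.46 = 0.00365
Step 3: Sum = 170.733759
Step 4: ||f-g||_2 = (170.733759)^(1/2) = 13.066513


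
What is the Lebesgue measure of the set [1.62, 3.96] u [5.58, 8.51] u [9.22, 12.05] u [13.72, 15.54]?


For pairwise disjoint intervals, m(union) = sum of lengths.
= (3.96 - 1.62) + (8.51 - 5.58) + (12.05 - 9.22) + (15.54 - 13.72)
= 2.34 + 2.93 + 2.83 + 1.82
= 9.92


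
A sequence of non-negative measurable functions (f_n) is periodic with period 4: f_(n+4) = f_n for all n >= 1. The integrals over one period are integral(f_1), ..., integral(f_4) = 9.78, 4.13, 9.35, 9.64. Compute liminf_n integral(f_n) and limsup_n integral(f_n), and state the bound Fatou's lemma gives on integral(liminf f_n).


The sequence (integral(f_n)) is periodic with period 4, repeating the values 9.78, 4.13, 9.35, 9.64 indefinitely.
Step 1: For a periodic sequence, every tail (a_m, a_(m+1), ...) contains all 4 period values infinitely often.
Step 2: Hence inf of every tail = min of the period values = min(9.78, 4.13, 9.35, 9.64) = 4.13.
        liminf_n integral(f_n) = sup over m of (inf of tail from m) = 4.13.
Step 3: Similarly sup of every tail = max of the period values = 9.78.
        limsup_n integral(f_n) = 9.78.
Step 4: Fatou's lemma: integral(liminf_n f_n) <= liminf_n integral(f_n) = 4.13.
        So the integral of the pointwise liminf is at most 4.13.


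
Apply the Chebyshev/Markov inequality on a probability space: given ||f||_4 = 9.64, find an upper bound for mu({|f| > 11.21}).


Chebyshev/Markov inequality: mu(|f| > eps) <= (||f||_p / eps)^p
Step 1: ||f||_4 / eps = 9.64 / 11.21 = 0.859946
Step 2: Raise to power p = 4:
  (0.859946)^4 = 0.546872
Step 3: Therefore mu(|f| > 11.21) <= 0.546872


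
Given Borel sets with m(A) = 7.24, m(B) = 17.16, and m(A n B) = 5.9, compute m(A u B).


By inclusion-exclusion: m(A u B) = m(A) + m(B) - m(A n B)
= 7.24 + 17.16 - 5.9
= 18.5


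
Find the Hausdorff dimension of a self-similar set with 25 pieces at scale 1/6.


For a self-similar set with N copies scaled by 1/r:
dim_H = log(N)/log(r) = log(25)/log(6)
= 3.218876/1.791759
= 1.796489


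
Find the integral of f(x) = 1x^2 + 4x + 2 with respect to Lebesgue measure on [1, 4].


The Lebesgue integral of a Riemann-integrable function agrees with the Riemann integral.
Antiderivative F(x) = (1/3)x^3 + (4/2)x^2 + 2x
F(4) = (1/3)*4^3 + (4/2)*4^2 + 2*4
     = (1/3)*64 + (4/2)*16 + 2*4
     = 21.333333 + 32 + 8
     = 61.333333
F(1) = 4.333333
Integral = F(4) - F(1) = 61.333333 - 4.333333 = 57


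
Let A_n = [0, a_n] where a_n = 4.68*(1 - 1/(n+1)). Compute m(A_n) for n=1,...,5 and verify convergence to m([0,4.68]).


By continuity of measure from below: if A_n increases to A, then m(A_n) -> m(A).
Here A = [0, 4.68], so m(A) = 4.68
Step 1: a_1 = 4.68*(1 - 1/2) = 2.34, m(A_1) = 2.34
Step 2: a_2 = 4.68*(1 - 1/3) = 3.12, m(A_2) = 3.12
Step 3: a_3 = 4.68*(1 - 1/4) = 3.51, m(A_3) = 3.51
Step 4: a_4 = 4.68*(1 - 1/5) = 3.744, m(A_4) = 3.744
Step 5: a_5 = 4.68*(1 - 1/6) = 3.9, m(A_5) = 3.9
Limit: m(A_n) -> m([0,4.68]) = 4.68


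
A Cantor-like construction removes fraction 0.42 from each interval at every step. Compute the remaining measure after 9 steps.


Step 1: At each step, fraction remaining = 1 - 0.42 = 0.58
Step 2: After 9 steps, measure = (0.58)^9
Result = 0.007428


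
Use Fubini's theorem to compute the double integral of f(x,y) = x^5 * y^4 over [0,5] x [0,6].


By Fubini's theorem, the double integral factors as a product of single integrals:
Step 1: integral_0^5 x^5 dx = [x^6/6] from 0 to 5
     = 5^6/6 = 2604.166667
Step 2: integral_0^6 y^4 dy = [y^5/5] from 0 to 6
     = 6^5/5 = 1555.2
Step 3: Double integral = 2604.166667 * 1555.2 = 4.050000e+06


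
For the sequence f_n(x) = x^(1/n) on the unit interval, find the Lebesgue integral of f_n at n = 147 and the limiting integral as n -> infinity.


At n = 147: f_147(x) = x^(1/147).
Step 1: integral(x^(1/147), 0, 1) = [x^(1/147+1) / (1/147+1)] from 0 to 1
     = 1 / (1/147 + 1) = 1 / ((147+1)/147) = 147/(147+1)
     = 147/148 = 0.993243
Step 2: As n -> infinity, f_n(x) = x^(1/n) -> 1 for x in (0,1], and f_n is increasing in n.
By MCT, lim_n integral(f_n) = integral(lim_n f_n) = integral(1, 0, 1) = 1.
Step 3: Verify convergence: 147/148 = 0.993243 -> 1


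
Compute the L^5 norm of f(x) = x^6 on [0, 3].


Step 1: ||f||_5 = (integral_0^3 |x^6|^5 dx)^(1/5)
     = (integral_0^3 x^30 dx)^(1/5)
Step 2: integral_0^3 x^30 dx = [x^31/(31)] from 0 to 3 = 3^31/31
     = 617673396283947/31 = 1.992495e+13
Step 3: ||f||_5 = (1.992495e+13)^(1/5) = 456.96132


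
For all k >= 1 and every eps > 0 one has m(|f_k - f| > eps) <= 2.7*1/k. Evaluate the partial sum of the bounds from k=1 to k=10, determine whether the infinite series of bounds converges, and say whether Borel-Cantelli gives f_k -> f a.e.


Step 1: List the terms 2.7*1/k for k = 1 to 10:
  k=1: 2.7
  k=2: 1.35
  k=3: 0.9
  k=4: 0.675
  k=5: 0.54
  k=6: 0.45
  k=7: 0.385714
  k=8: 0.3375
  k=9: 0.3
  k=10: 0.27
Step 2: Partial sum = 2.7 + 1.35 + 0.9 + 0.675 + 0.54 + 0.45 + 0.385714 + 0.3375 + 0.3 + 0.27
     = 7.908214
Step 3: The full series sum_(k>=1) 2.7*1/k diverges (harmonic series, p = 1; a nonzero constant multiple of a divergent series diverges).
Step 4: The (first) Borel-Cantelli lemma requires a summable sequence of measures, so it does not apply here;
        from this bound alone no conclusion about a.e. convergence can be drawn (convergence in measure still
        gives an a.e.-convergent subsequence, but not a.e. convergence of the whole sequence).
Conclusion: series diverges; Borel-Cantelli is inconclusive about a.e. convergence of f_k.


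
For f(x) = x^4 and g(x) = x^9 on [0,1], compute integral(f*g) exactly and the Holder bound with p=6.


Step 1: Exact integral of f*g = integral(x^13, 0, 1) = 1/14
     = 0.071429
Step 2: Holder bound with p=6, q=1.2:
  ||f||_p = (integral x^24 dx)^(1/6) = (1/25)^(1/6) = 0.584804
  ||g||_q = (integral x^10.8 dx)^(1/1.2) = (1/11.8)^(1/1.2) = 0.127869
Step 3: Holder bound = ||f||_p * ||g||_q = 0.584804 * 0.127869 = 0.074778
Verification: 0.071429 <= 0.074778 (Holder holds)


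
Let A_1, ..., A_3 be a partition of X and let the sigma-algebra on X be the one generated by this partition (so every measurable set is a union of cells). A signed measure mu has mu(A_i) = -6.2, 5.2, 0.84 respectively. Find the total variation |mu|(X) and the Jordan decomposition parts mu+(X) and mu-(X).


Step 1: Every measurable set is a union of atoms (the cells / points), so a Hahn decomposition is
  obtained by grouping atoms by sign: P = union of atoms with mu > 0, N = union of the remaining atoms.
  Atoms in P (indices): 2, 3;  atoms in N (indices): 1
  Positive values: 5.2, 0.84
  Negative values: -6.2
Step 2: mu+(X) = mu(P) = sum of positive atom values = 6.04
Step 3: mu-(X) = -mu(N) = sum of |negative atom values| = 6.2
Step 4: |mu|(X) = mu+(X) + mu-(X) = 6.04 + 6.2 = 12.24


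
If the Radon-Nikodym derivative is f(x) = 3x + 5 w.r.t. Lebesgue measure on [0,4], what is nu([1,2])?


nu(A) = integral_A (dnu/dmu) dmu = integral_1^2 (3x + 5) dx
Step 1: Antiderivative F(x) = (3/2)x^2 + 5x
Step 2: F(2) = (3/2)*2^2 + 5*2 = 6 + 10 = 16
Step 3: F(1) = (3/2)*1^2 + 5*1 = 1.5 + 5 = 6.5
Step 4: nu([1,2]) = F(2) - F(1) = 16 - 6.5 = 9.5


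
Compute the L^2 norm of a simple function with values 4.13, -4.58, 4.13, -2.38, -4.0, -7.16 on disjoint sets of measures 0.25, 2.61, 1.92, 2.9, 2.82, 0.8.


Step 1: Compute |f_i|^2 for each value:
  |4.13|^2 = 17.0569
  |-4.58|^2 = 20.9764
  |4.13|^2 = 17.0569
  |-2.38|^2 = 5.6644
  |-4.0|^2 = 16
  |-7.16|^2 = 51.2656
Step 2: Multiply by measures and sum:
  17.0569 * 0.25 = 4.264225
  20.9764 * 2.61 = 54.748404
  17.0569 * 1.92 = 32.749248
  5.6644 * 2.9 = 16.42676
  16 * 2.82 = 45.12
  51.2656 * 0.8 = 41.01248
Sum = 4.264225 + 54.748404 + 32.749248 + 16.42676 + 45.12 + 41.01248 = 194.321117
Step 3: Take the p-th root:
||f||_2 = (194.321117)^(1/2) = 13.939911


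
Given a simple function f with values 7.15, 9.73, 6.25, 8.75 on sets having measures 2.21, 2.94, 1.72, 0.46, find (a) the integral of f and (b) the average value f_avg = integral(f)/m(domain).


Step 1: Integral = sum(value_i * measure_i)
= 7.15*2.21 + 9.73*2.94 + 6.25*1.72 + 8.75*0.46
= 15.8015 + 28.6062 + 10.75 + 4.025
= 59.1827
Step 2: Total measure of domain = 2.21 + 2.94 + 1.72 + 0.46 = 7.33
Step 3: Average value = 59.1827 / 7.33 = 8.074038


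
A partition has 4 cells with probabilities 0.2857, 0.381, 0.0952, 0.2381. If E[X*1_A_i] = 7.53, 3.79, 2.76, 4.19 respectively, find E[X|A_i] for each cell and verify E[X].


For each cell A_i: E[X|A_i] = E[X*1_A_i] / P(A_i)
Step 1: E[X|A_1] = 7.53 / 0.2857 = 26.356318
Step 2: E[X|A_2] = 3.79 / 0.381 = 9.947507
Step 3: E[X|A_3] = 2.76 / 0.0952 = 28.991597
Step 4: E[X|A_4] = 4.19 / 0.2381 = 17.597648
Verification: E[X] = sum E[X*1_A_i] = 7.53 + 3.79 + 2.76 + 4.19 = 18.27


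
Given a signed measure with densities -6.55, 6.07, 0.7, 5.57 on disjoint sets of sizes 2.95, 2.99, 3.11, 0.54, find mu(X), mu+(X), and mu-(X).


Step 1: Compute signed measure on each set:
  Set 1: -6.55 * 2.95 = -19.3225
  Set 2: 6.07 * 2.99 = 18.1493
  Set 3: 0.7 * 3.11 = 2.177
  Set 4: 5.57 * 0.54 = 3.0078
Step 2: Total signed measure = (-19.3225) + (18.1493) + (2.177) + (3.0078)
     = 4.0116
Step 3: Positive part mu+(X) = sum of positive contributions = 23.3341
Step 4: Negative part mu-(X) = |sum of negative contributions| = 19.3225


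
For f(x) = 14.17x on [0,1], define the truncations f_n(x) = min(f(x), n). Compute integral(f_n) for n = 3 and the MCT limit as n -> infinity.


f(x) = 14.17x on [0,1]; f_n(x) = min(14.17x, n). At n = 3:
Step 1: f(x) reaches 3 at x = 3/14.17 = 0.211715
Step 2: integral(f_3) = integral(14.17x, 0, 0.211715) + integral(3, 0.211715, 1)
       = 14.17*0.211715^2/2 + 3*(1 - 0.211715)
       = 0.317572 + 2.364855
       = 2.682428
Step 3: As n -> infinity, f_n increases to f, so by MCT integral(f_n) -> integral(f) = 14.17/2 = 7.085.
Convergence: integral(f_3) = 2.682428 -> 7.085 as n -> infinity


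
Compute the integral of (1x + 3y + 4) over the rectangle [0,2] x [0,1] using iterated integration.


By Fubini, integrate in x first, then y.
Step 1: Fix y, integrate over x in [0,2]:
  integral(1x + 3y + 4, x=0..2)
  = 1*(2^2 - 0^2)/2 + (3y + 4)*(2 - 0)
  = 2 + (3y + 4)*2
  = 2 + 6y + 8
  = 10 + 6y
Step 2: Integrate over y in [0,1]:
  integral(10 + 6y, y=0..1)
  = 10*1 + 6*(1^2 - 0^2)/2
  = 10 + 3
  = 13


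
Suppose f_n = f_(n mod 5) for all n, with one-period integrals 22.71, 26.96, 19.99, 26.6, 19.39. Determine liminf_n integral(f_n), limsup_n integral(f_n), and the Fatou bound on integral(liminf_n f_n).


The sequence (integral(f_n)) is periodic with period 5, repeating the values 22.71, 26.96, 19.99, 26.6, 19.39 indefinitely.
Step 1: For a periodic sequence, every tail (a_m, a_(m+1), ...) contains all 5 period values infinitely often.
Step 2: Hence inf of every tail = min of the period values = min(22.71, 26.96, 19.99, 26.6, 19.39) = 19.39.
        liminf_n integral(f_n) = sup over m of (inf of tail from m) = 19.39.
Step 3: Similarly sup of every tail = max of the period values = 26.96.
        limsup_n integral(f_n) = 26.96.
Step 4: Fatou's lemma: integral(liminf_n f_n) <= liminf_n integral(f_n) = 19.39.
        So the integral of the pointwise liminf is at most 19.39.


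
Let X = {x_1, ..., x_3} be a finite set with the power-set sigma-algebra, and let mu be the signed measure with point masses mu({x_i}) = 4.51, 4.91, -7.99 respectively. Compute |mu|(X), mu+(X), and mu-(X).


Step 1: Every measurable set is a union of atoms (the cells / points), so a Hahn decomposition is
  obtained by grouping atoms by sign: P = union of atoms with mu > 0, N = union of the remaining atoms.
  Atoms in P (indices): 1, 2;  atoms in N (indices): 3
  Positive values: 4.51, 4.91
  Negative values: -7.99
Step 2: mu+(X) = mu(P) = sum of positive atom values = 9.42
Step 3: mu-(X) = -mu(N) = sum of |negative atom values| = 7.99
Step 4: |mu|(X) = mu+(X) + mu-(X) = 9.42 + 7.99 = 17.41


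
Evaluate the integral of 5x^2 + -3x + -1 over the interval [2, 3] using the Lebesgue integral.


The Lebesgue integral of a Riemann-integrable function agrees with the Riemann integral.
Antiderivative F(x) = (5/3)x^3 + (-3/2)x^2 + -1x
F(3) = (5/3)*3^3 + (-3/2)*3^2 + -1*3
     = (5/3)*27 + (-3/2)*9 + -1*3
     = 45 + -13.5 + -3
     = 28.5
F(2) = 5.333333
Integral = F(3) - F(2) = 28.5 - 5.333333 = 23.166667


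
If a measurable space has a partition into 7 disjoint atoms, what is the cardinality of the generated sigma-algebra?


Each element of the sigma-algebra is a union of some subset of the 7 atoms.
The number of such subsets is 2^7 = 128.


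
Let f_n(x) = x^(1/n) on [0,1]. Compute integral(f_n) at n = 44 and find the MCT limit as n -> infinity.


At n = 44: f_44(x) = x^(1/44).
Step 1: integral(x^(1/44), 0, 1) = [x^(1/44+1) / (1/44+1)] from 0 to 1
     = 1 / (1/44 + 1) = 1 / ((44+1)/44) = 44/(44+1)
     = 44/45 = 0.977778
Step 2: As n -> infinity, f_n(x) = x^(1/n) -> 1 for x in (0,1], and f_n is increasing in n.
By MCT, lim_n integral(f_n) = integral(lim_n f_n) = integral(1, 0, 1) = 1.
Step 3: Verify convergence: 44/45 = 0.977778 -> 1


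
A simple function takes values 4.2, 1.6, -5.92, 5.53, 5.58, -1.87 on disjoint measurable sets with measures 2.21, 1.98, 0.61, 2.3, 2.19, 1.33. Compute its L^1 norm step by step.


Step 1: Compute |f_i|^1 for each value:
  |4.2|^1 = 4.2
  |1.6|^1 = 1.6
  |-5.92|^1 = 5.92
  |5.53|^1 = 5.53
  |5.58|^1 = 5.58
  |-1.87|^1 = 1.87
Step 2: Multiply by measures and sum:
  4.2 * 2.21 = 9.282
  1.6 * 1.98 = 3.168
  5.92 * 0.61 = 3.6112
  5.53 * 2.3 = 12.719
  5.58 * 2.19 = 12.2202
  1.87 * 1.33 = 2.4871
Sum = 9.282 + 3.168 + 3.6112 + 12.719 + 12.2202 + 2.4871 = 43.4875
Step 3: Take the p-th root:
||f||_1 = (43.4875)^(1/1) = 43.4875
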